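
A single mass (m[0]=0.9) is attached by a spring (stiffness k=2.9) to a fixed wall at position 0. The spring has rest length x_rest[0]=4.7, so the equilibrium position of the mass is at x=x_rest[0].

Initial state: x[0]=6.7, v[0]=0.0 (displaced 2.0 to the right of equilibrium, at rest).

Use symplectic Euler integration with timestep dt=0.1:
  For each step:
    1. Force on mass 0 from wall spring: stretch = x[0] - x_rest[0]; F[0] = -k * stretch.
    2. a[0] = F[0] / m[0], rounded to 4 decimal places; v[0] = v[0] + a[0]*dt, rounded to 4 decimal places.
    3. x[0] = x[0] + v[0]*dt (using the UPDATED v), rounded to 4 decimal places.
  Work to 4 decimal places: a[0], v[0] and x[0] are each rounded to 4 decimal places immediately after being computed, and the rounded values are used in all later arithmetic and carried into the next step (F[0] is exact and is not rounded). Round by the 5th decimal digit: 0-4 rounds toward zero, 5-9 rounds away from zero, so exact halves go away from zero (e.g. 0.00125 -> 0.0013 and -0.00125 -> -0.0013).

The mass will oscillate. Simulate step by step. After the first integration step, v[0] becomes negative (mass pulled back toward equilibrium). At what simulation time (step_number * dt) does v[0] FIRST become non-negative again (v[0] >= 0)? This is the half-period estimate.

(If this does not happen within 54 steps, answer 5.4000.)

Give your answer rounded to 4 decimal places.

Step 0: x=[6.7000] v=[0.0000]
Step 1: x=[6.6356] v=[-0.6444]
Step 2: x=[6.5088] v=[-1.2681]
Step 3: x=[6.3237] v=[-1.8509]
Step 4: x=[6.0863] v=[-2.3741]
Step 5: x=[5.8042] v=[-2.8208]
Step 6: x=[5.4865] v=[-3.1766]
Step 7: x=[5.1435] v=[-3.4300]
Step 8: x=[4.7862] v=[-3.5729]
Step 9: x=[4.4261] v=[-3.6007]
Step 10: x=[4.0749] v=[-3.5124]
Step 11: x=[3.7438] v=[-3.3110]
Step 12: x=[3.4435] v=[-3.0029]
Step 13: x=[3.1837] v=[-2.5980]
Step 14: x=[2.9728] v=[-2.1094]
Step 15: x=[2.8175] v=[-1.5529]
Step 16: x=[2.7229] v=[-0.9463]
Step 17: x=[2.6920] v=[-0.3092]
Step 18: x=[2.7258] v=[0.3378]
First v>=0 after going negative at step 18, time=1.8000

Answer: 1.8000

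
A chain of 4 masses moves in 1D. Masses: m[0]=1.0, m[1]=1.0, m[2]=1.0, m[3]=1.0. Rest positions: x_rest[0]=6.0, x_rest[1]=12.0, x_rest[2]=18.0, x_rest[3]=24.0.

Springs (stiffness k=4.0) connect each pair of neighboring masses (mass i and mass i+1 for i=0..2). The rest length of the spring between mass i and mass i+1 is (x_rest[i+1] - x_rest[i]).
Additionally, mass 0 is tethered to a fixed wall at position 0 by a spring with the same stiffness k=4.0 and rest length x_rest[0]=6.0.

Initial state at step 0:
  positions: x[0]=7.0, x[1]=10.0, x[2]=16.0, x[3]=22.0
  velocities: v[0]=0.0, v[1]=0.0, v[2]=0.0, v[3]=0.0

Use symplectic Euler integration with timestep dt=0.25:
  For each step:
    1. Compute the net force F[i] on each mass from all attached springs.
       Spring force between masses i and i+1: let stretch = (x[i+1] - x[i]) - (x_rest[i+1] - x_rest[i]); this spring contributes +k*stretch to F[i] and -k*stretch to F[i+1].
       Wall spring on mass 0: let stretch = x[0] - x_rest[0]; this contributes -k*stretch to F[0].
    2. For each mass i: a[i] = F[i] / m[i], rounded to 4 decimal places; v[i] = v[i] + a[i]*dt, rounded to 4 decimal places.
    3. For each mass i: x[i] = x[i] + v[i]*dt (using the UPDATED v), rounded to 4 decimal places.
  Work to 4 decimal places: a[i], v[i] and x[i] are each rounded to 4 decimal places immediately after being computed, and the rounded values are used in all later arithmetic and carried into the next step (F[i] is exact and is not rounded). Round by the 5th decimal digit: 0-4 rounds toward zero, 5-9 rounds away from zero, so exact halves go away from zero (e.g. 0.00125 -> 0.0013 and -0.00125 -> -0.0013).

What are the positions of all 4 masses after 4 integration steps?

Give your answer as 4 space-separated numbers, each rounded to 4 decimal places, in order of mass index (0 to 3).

Answer: 4.1953 11.3907 17.3321 22.2539

Derivation:
Step 0: x=[7.0000 10.0000 16.0000 22.0000] v=[0.0000 0.0000 0.0000 0.0000]
Step 1: x=[6.0000 10.7500 16.0000 22.0000] v=[-4.0000 3.0000 0.0000 0.0000]
Step 2: x=[4.6875 11.6250 16.1875 22.0000] v=[-5.2500 3.5000 0.7500 0.0000]
Step 3: x=[3.9375 11.9063 16.6875 22.0469] v=[-3.0000 1.1250 2.0000 0.1875]
Step 4: x=[4.1953 11.3907 17.3321 22.2539] v=[1.0313 -2.0626 2.5782 0.8281]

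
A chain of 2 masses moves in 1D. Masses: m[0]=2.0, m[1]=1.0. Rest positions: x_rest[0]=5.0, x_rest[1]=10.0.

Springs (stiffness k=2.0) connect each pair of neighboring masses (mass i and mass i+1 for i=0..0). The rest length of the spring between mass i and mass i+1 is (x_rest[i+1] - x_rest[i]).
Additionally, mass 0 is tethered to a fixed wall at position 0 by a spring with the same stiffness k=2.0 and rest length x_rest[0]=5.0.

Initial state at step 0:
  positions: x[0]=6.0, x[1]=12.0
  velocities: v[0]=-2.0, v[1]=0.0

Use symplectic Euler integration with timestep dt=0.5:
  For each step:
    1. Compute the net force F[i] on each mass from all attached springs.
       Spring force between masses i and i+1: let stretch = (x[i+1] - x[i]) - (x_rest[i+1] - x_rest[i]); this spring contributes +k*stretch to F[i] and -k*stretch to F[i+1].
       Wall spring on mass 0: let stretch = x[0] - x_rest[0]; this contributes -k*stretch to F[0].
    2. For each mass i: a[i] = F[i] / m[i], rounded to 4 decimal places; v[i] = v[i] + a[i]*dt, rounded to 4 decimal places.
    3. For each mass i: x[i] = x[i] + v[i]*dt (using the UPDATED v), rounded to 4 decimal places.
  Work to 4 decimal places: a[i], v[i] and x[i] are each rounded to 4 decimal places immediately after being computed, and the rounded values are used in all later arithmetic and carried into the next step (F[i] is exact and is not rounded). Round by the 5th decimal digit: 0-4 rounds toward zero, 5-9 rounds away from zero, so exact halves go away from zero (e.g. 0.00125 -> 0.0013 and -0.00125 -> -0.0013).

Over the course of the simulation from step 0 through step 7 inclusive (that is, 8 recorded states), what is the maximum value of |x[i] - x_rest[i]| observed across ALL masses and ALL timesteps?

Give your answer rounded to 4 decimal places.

Step 0: x=[6.0000 12.0000] v=[-2.0000 0.0000]
Step 1: x=[5.0000 11.5000] v=[-2.0000 -1.0000]
Step 2: x=[4.3750 10.2500] v=[-1.2500 -2.5000]
Step 3: x=[4.1250 8.5625] v=[-0.5000 -3.3750]
Step 4: x=[3.9531 7.1563] v=[-0.3438 -2.8125]
Step 5: x=[3.5937 6.6485] v=[-0.7188 -1.0157]
Step 6: x=[3.0996 7.1133] v=[-0.9883 0.9295]
Step 7: x=[2.8340 8.0712] v=[-0.5313 1.9158]
Max displacement = 3.3515

Answer: 3.3515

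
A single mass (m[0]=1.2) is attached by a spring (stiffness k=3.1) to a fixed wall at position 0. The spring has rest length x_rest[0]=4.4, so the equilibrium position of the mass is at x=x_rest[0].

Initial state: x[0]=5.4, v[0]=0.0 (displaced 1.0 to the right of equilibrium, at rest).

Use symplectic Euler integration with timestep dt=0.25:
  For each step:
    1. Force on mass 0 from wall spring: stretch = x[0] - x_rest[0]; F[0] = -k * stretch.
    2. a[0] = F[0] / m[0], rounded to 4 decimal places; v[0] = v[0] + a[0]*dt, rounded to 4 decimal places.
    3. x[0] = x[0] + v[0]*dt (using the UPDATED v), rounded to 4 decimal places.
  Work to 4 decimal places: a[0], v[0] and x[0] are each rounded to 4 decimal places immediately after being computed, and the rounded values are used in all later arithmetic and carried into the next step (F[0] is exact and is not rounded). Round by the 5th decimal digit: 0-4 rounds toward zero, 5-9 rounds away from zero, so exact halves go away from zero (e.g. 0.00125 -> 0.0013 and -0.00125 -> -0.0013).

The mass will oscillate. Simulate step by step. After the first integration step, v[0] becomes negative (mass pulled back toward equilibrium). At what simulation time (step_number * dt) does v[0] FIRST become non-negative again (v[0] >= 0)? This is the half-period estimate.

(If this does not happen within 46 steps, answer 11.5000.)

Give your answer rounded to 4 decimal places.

Step 0: x=[5.4000] v=[0.0000]
Step 1: x=[5.2386] v=[-0.6458]
Step 2: x=[4.9418] v=[-1.1874]
Step 3: x=[4.5575] v=[-1.5373]
Step 4: x=[4.1478] v=[-1.6390]
Step 5: x=[3.7788] v=[-1.4761]
Step 6: x=[3.5101] v=[-1.0749]
Step 7: x=[3.3851] v=[-0.5002]
Step 8: x=[3.4239] v=[0.1553]
First v>=0 after going negative at step 8, time=2.0000

Answer: 2.0000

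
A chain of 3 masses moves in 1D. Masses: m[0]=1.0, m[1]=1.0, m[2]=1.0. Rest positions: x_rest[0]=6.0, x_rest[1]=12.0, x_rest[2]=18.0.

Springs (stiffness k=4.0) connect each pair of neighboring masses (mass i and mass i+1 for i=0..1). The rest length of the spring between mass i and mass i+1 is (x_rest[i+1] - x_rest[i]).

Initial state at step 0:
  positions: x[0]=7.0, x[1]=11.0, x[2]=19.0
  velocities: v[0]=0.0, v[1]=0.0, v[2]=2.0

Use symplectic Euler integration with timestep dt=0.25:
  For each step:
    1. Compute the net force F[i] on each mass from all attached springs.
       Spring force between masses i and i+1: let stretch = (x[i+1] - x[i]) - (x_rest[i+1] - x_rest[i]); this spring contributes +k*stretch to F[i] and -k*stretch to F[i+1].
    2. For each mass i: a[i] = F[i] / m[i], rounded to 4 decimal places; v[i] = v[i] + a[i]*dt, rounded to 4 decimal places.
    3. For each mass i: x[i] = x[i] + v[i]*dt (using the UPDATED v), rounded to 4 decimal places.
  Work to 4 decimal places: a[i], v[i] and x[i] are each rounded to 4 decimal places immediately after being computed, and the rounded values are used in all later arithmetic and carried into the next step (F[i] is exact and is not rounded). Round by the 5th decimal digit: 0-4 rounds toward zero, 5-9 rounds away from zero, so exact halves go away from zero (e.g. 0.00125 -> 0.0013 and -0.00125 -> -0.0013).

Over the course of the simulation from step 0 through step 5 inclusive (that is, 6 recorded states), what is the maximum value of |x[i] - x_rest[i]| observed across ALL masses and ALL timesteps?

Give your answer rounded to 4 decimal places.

Answer: 2.2188

Derivation:
Step 0: x=[7.0000 11.0000 19.0000] v=[0.0000 0.0000 2.0000]
Step 1: x=[6.5000 12.0000 19.0000] v=[-2.0000 4.0000 0.0000]
Step 2: x=[5.8750 13.3750 18.7500] v=[-2.5000 5.5000 -1.0000]
Step 3: x=[5.6250 14.2188 18.6563] v=[-1.0000 3.3750 -0.3750]
Step 4: x=[6.0235 14.0235 18.9532] v=[1.5938 -0.7813 1.1875]
Step 5: x=[6.9220 13.0606 19.5177] v=[3.5938 -3.8516 2.2578]
Max displacement = 2.2188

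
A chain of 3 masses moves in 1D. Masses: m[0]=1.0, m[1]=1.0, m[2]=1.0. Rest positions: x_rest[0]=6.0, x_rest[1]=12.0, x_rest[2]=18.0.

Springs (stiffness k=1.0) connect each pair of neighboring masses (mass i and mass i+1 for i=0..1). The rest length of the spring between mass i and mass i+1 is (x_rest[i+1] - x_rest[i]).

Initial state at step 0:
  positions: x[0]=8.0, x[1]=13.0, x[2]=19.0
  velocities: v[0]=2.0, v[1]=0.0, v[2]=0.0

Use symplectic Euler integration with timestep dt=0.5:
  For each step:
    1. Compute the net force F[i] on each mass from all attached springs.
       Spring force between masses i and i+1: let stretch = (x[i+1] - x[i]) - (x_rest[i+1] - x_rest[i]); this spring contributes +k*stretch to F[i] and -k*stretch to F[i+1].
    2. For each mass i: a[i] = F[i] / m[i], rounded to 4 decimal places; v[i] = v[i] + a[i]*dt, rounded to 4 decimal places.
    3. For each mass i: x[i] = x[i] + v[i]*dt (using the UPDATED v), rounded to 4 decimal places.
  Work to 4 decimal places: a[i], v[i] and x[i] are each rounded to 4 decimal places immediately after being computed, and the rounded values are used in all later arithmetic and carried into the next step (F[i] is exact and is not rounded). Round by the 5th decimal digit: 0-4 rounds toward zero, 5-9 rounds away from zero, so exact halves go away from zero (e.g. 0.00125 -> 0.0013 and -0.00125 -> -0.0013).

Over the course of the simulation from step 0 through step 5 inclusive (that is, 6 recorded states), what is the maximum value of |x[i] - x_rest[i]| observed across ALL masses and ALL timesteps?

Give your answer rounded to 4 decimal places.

Step 0: x=[8.0000 13.0000 19.0000] v=[2.0000 0.0000 0.0000]
Step 1: x=[8.7500 13.2500 19.0000] v=[1.5000 0.5000 0.0000]
Step 2: x=[9.1250 13.8125 19.0625] v=[0.7500 1.1250 0.1250]
Step 3: x=[9.1719 14.5157 19.3125] v=[0.0938 1.4063 0.5000]
Step 4: x=[9.0548 15.0821 19.8633] v=[-0.2343 1.1328 1.1016]
Step 5: x=[8.9445 15.3370 20.7188] v=[-0.2207 0.5098 1.7110]
Max displacement = 3.3370

Answer: 3.3370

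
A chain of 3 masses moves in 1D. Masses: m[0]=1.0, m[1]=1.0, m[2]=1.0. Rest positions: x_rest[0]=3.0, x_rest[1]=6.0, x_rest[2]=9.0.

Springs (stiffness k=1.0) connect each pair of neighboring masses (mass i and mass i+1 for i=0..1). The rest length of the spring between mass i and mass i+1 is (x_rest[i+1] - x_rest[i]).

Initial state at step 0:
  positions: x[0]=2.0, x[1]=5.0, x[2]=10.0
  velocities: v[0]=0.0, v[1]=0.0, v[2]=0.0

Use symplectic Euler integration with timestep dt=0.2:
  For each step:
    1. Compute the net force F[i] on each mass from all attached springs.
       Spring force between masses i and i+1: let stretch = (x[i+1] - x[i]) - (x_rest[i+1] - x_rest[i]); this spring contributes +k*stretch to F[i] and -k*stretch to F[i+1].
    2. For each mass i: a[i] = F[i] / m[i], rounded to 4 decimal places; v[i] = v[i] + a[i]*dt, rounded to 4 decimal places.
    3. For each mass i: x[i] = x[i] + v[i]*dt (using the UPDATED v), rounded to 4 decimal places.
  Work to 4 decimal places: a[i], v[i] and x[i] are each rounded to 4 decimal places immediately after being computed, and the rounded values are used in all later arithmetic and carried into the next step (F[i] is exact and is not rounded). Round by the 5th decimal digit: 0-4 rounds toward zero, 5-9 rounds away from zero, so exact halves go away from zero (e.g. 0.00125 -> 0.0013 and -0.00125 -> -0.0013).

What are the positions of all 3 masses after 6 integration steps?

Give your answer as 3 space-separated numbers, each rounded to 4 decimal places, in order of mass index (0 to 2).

Step 0: x=[2.0000 5.0000 10.0000] v=[0.0000 0.0000 0.0000]
Step 1: x=[2.0000 5.0800 9.9200] v=[0.0000 0.4000 -0.4000]
Step 2: x=[2.0032 5.2304 9.7664] v=[0.0160 0.7520 -0.7680]
Step 3: x=[2.0155 5.4332 9.5514] v=[0.0614 1.0138 -1.0752]
Step 4: x=[2.0445 5.6640 9.2916] v=[0.1449 1.1539 -1.2988]
Step 5: x=[2.0983 5.8951 9.0067] v=[0.2688 1.1555 -1.4243]
Step 6: x=[2.1839 6.0988 8.7174] v=[0.4282 1.0185 -1.4466]

Answer: 2.1839 6.0988 8.7174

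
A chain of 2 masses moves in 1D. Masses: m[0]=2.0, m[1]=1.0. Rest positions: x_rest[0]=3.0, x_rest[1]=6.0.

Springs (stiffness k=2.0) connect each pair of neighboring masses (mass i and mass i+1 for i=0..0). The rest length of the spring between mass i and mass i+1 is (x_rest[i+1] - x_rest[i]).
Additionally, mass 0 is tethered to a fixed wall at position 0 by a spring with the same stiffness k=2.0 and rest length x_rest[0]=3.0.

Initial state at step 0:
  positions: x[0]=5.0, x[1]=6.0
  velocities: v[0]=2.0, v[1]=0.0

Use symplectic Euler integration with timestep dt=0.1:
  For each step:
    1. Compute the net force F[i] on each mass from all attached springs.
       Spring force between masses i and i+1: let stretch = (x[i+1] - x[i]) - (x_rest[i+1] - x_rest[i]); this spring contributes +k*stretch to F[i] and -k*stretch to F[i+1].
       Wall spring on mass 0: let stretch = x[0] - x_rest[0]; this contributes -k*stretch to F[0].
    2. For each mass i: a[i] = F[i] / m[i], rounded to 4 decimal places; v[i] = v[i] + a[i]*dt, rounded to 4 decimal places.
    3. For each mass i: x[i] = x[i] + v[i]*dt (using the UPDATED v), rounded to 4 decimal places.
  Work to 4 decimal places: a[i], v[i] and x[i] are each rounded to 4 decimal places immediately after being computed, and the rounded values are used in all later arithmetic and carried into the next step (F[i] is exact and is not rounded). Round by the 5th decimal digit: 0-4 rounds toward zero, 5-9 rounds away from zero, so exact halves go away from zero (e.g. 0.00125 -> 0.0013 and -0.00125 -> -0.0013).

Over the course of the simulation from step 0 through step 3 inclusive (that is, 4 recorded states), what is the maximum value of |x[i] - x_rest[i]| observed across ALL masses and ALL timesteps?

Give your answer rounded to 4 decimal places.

Answer: 2.3501

Derivation:
Step 0: x=[5.0000 6.0000] v=[2.0000 0.0000]
Step 1: x=[5.1600 6.0400] v=[1.6000 0.4000]
Step 2: x=[5.2772 6.1224] v=[1.1720 0.8240]
Step 3: x=[5.3501 6.2479] v=[0.7288 1.2550]
Max displacement = 2.3501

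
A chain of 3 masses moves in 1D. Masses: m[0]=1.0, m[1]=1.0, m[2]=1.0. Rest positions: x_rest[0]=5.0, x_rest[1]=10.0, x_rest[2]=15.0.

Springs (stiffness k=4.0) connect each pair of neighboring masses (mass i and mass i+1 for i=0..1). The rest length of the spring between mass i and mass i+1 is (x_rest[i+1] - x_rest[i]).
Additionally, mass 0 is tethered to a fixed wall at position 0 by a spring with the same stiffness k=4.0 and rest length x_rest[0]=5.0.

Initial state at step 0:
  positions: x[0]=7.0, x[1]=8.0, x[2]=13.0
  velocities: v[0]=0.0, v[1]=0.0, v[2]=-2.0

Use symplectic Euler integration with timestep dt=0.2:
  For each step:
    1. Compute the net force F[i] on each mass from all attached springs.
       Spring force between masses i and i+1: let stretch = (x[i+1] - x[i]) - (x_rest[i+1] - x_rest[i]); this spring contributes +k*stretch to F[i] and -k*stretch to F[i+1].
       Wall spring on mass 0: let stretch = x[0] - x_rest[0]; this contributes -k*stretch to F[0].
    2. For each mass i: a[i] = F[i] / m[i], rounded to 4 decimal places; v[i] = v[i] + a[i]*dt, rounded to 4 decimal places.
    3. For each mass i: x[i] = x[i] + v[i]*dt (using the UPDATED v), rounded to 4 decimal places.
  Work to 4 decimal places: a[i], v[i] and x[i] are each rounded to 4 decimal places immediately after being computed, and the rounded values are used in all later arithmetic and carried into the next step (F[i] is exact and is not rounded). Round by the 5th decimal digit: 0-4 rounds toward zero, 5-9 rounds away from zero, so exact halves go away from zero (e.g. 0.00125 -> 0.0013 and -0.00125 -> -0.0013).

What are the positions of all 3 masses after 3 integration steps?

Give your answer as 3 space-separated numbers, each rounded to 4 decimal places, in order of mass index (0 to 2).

Step 0: x=[7.0000 8.0000 13.0000] v=[0.0000 0.0000 -2.0000]
Step 1: x=[6.0400 8.6400 12.6000] v=[-4.8000 3.2000 -2.0000]
Step 2: x=[4.5296 9.4976 12.3664] v=[-7.5520 4.2880 -1.1680]
Step 3: x=[3.0893 10.0193 12.4738] v=[-7.2013 2.6086 0.5370]

Answer: 3.0893 10.0193 12.4738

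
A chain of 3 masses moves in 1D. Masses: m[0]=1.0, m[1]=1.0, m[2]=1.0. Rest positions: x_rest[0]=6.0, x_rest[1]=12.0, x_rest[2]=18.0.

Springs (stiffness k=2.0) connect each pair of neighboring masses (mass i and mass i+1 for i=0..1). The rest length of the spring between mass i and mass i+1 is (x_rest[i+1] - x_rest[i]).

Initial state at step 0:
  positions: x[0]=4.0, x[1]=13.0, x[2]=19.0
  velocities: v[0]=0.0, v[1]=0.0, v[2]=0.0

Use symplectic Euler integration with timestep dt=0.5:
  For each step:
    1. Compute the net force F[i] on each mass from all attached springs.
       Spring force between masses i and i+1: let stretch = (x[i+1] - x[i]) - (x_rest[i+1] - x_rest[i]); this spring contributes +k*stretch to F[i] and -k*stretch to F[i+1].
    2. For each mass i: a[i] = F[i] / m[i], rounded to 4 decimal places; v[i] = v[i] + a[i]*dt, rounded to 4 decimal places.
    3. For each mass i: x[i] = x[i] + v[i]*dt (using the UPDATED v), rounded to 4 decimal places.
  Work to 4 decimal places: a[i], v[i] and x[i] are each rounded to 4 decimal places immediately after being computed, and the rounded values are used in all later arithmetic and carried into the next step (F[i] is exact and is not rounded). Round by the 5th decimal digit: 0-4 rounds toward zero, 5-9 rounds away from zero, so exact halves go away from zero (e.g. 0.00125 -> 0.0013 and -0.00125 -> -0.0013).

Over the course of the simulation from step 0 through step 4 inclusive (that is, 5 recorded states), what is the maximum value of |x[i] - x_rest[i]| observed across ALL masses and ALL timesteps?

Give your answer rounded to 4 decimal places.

Step 0: x=[4.0000 13.0000 19.0000] v=[0.0000 0.0000 0.0000]
Step 1: x=[5.5000 11.5000 19.0000] v=[3.0000 -3.0000 0.0000]
Step 2: x=[7.0000 10.7500 18.2500] v=[3.0000 -1.5000 -1.5000]
Step 3: x=[7.3750 11.8750 16.7500] v=[0.7500 2.2500 -3.0000]
Step 4: x=[7.0000 13.1875 15.8125] v=[-0.7500 2.6250 -1.8750]
Max displacement = 2.1875

Answer: 2.1875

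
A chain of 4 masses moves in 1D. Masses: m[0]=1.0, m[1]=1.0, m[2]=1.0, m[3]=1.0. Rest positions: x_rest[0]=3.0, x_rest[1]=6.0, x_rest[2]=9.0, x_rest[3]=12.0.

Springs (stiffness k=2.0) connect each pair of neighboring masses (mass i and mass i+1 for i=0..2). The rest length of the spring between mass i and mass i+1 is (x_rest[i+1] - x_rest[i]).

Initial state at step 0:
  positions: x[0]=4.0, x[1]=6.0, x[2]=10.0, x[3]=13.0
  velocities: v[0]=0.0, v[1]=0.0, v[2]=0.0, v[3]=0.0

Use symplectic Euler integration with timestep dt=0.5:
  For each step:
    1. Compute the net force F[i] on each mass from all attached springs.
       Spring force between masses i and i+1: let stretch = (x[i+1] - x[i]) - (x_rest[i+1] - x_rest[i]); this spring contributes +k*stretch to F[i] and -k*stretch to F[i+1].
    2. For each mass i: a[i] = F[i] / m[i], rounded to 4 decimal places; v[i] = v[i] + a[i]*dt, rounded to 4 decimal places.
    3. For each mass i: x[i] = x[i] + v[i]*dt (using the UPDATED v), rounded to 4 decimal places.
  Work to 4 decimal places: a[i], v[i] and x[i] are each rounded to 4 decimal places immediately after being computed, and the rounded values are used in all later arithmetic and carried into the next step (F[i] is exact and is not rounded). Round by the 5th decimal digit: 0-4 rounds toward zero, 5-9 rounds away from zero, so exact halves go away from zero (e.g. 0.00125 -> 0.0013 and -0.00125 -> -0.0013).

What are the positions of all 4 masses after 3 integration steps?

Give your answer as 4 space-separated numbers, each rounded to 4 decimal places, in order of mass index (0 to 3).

Answer: 3.6250 6.8750 10.1250 12.3750

Derivation:
Step 0: x=[4.0000 6.0000 10.0000 13.0000] v=[0.0000 0.0000 0.0000 0.0000]
Step 1: x=[3.5000 7.0000 9.5000 13.0000] v=[-1.0000 2.0000 -1.0000 0.0000]
Step 2: x=[3.2500 7.5000 9.5000 12.7500] v=[-0.5000 1.0000 0.0000 -0.5000]
Step 3: x=[3.6250 6.8750 10.1250 12.3750] v=[0.7500 -1.2500 1.2500 -0.7500]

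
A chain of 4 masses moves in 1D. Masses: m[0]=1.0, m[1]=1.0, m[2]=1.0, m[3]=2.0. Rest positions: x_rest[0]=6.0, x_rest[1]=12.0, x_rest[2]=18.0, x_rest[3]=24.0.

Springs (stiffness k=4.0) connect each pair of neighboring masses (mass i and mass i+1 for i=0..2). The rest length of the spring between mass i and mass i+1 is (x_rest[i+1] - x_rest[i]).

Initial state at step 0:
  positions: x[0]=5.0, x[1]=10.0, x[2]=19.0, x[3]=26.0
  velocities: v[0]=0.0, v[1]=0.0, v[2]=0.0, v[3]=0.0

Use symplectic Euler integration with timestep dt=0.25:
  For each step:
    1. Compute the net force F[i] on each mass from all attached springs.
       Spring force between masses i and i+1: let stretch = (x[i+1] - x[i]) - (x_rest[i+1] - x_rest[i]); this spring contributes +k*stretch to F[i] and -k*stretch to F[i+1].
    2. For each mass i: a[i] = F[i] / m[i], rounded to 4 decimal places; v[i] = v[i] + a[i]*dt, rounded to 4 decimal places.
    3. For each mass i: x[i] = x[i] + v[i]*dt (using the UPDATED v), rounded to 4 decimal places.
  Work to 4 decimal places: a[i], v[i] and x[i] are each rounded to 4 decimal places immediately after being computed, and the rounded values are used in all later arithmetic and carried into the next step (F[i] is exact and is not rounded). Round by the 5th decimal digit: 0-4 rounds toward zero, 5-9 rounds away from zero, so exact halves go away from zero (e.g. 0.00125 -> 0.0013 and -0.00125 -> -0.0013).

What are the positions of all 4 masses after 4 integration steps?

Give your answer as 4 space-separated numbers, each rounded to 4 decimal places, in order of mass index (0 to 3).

Answer: 5.6348 13.0245 18.4653 24.4378

Derivation:
Step 0: x=[5.0000 10.0000 19.0000 26.0000] v=[0.0000 0.0000 0.0000 0.0000]
Step 1: x=[4.7500 11.0000 18.5000 25.8750] v=[-1.0000 4.0000 -2.0000 -0.5000]
Step 2: x=[4.5625 12.3125 17.9688 25.5781] v=[-0.7500 5.2500 -2.1250 -1.1875]
Step 3: x=[4.8125 13.1016 17.9258 25.0801] v=[1.0000 3.1563 -0.1720 -1.9922]
Step 4: x=[5.6348 13.0245 18.4653 24.4378] v=[3.2891 -0.3086 2.1581 -2.5694]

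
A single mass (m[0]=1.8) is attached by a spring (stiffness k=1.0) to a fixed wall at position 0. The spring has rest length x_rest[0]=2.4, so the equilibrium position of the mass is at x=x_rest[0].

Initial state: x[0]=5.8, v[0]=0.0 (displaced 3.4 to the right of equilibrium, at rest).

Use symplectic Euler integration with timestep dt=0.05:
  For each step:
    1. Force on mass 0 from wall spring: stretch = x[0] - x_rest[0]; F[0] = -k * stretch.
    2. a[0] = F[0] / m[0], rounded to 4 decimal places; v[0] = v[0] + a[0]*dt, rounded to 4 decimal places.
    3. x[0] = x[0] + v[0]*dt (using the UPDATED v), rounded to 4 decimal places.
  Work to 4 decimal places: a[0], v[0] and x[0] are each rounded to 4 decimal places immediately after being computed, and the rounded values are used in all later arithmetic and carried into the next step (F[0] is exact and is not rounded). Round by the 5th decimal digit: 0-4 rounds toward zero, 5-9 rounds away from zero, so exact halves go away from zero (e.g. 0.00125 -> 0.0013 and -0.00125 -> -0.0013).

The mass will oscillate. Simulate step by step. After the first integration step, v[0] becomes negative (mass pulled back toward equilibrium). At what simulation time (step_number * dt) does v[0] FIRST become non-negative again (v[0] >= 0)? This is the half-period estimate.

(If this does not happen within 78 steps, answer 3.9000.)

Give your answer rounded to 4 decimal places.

Step 0: x=[5.8000] v=[0.0000]
Step 1: x=[5.7953] v=[-0.0944]
Step 2: x=[5.7859] v=[-0.1887]
Step 3: x=[5.7718] v=[-0.2828]
Step 4: x=[5.7530] v=[-0.3765]
Step 5: x=[5.7295] v=[-0.4696]
Step 6: x=[5.7014] v=[-0.5621]
Step 7: x=[5.6687] v=[-0.6538]
Step 8: x=[5.6315] v=[-0.7446]
Step 9: x=[5.5898] v=[-0.8344]
Step 10: x=[5.5437] v=[-0.9230]
Step 11: x=[5.4932] v=[-1.0103]
Step 12: x=[5.4384] v=[-1.0962]
Step 13: x=[5.3794] v=[-1.1806]
Step 14: x=[5.3162] v=[-1.2634]
Step 15: x=[5.2490] v=[-1.3444]
Step 16: x=[5.1778] v=[-1.4235]
Step 17: x=[5.1028] v=[-1.5007]
Step 18: x=[5.0240] v=[-1.5758]
Step 19: x=[4.9416] v=[-1.6487]
Step 20: x=[4.8556] v=[-1.7193]
Step 21: x=[4.7662] v=[-1.7875]
Step 22: x=[4.6735] v=[-1.8532]
Step 23: x=[4.5777] v=[-1.9164]
Step 24: x=[4.4789] v=[-1.9769]
Step 25: x=[4.3772] v=[-2.0346]
Step 26: x=[4.2727] v=[-2.0895]
Step 27: x=[4.1656] v=[-2.1415]
Step 28: x=[4.0561] v=[-2.1905]
Step 29: x=[3.9443] v=[-2.2365]
Step 30: x=[3.8303] v=[-2.2794]
Step 31: x=[3.7143] v=[-2.3191]
Step 32: x=[3.5965] v=[-2.3556]
Step 33: x=[3.4771] v=[-2.3888]
Step 34: x=[3.3562] v=[-2.4187]
Step 35: x=[3.2339] v=[-2.4453]
Step 36: x=[3.1105] v=[-2.4685]
Step 37: x=[2.9861] v=[-2.4882]
Step 38: x=[2.8609] v=[-2.5045]
Step 39: x=[2.7350] v=[-2.5173]
Step 40: x=[2.6087] v=[-2.5266]
Step 41: x=[2.4821] v=[-2.5324]
Step 42: x=[2.3554] v=[-2.5347]
Step 43: x=[2.2287] v=[-2.5335]
Step 44: x=[2.1023] v=[-2.5287]
Step 45: x=[1.9763] v=[-2.5204]
Step 46: x=[1.8509] v=[-2.5086]
Step 47: x=[1.7262] v=[-2.4933]
Step 48: x=[1.6025] v=[-2.4746]
Step 49: x=[1.4799] v=[-2.4524]
Step 50: x=[1.3586] v=[-2.4268]
Step 51: x=[1.2387] v=[-2.3979]
Step 52: x=[1.1204] v=[-2.3656]
Step 53: x=[1.0039] v=[-2.3301]
Step 54: x=[0.8893] v=[-2.2913]
Step 55: x=[0.7768] v=[-2.2493]
Step 56: x=[0.6666] v=[-2.2042]
Step 57: x=[0.5588] v=[-2.1561]
Step 58: x=[0.4536] v=[-2.1050]
Step 59: x=[0.3511] v=[-2.0509]
Step 60: x=[0.2514] v=[-1.9940]
Step 61: x=[0.1547] v=[-1.9343]
Step 62: x=[0.0611] v=[-1.8719]
Step 63: x=[-0.0292] v=[-1.8069]
Step 64: x=[-0.1162] v=[-1.7394]
Step 65: x=[-0.1997] v=[-1.6695]
Step 66: x=[-0.2796] v=[-1.5973]
Step 67: x=[-0.3557] v=[-1.5229]
Step 68: x=[-0.4280] v=[-1.4464]
Step 69: x=[-0.4964] v=[-1.3678]
Step 70: x=[-0.5608] v=[-1.2873]
Step 71: x=[-0.6211] v=[-1.2051]
Step 72: x=[-0.6772] v=[-1.1212]
Step 73: x=[-0.7290] v=[-1.0357]
Step 74: x=[-0.7764] v=[-0.9488]
Step 75: x=[-0.8194] v=[-0.8606]
Step 76: x=[-0.8580] v=[-0.7712]
Step 77: x=[-0.8920] v=[-0.6807]
Step 78: x=[-0.9215] v=[-0.5893]
v[0] did not become non-negative within 78 steps; using fallback time=3.9000

Answer: 3.9000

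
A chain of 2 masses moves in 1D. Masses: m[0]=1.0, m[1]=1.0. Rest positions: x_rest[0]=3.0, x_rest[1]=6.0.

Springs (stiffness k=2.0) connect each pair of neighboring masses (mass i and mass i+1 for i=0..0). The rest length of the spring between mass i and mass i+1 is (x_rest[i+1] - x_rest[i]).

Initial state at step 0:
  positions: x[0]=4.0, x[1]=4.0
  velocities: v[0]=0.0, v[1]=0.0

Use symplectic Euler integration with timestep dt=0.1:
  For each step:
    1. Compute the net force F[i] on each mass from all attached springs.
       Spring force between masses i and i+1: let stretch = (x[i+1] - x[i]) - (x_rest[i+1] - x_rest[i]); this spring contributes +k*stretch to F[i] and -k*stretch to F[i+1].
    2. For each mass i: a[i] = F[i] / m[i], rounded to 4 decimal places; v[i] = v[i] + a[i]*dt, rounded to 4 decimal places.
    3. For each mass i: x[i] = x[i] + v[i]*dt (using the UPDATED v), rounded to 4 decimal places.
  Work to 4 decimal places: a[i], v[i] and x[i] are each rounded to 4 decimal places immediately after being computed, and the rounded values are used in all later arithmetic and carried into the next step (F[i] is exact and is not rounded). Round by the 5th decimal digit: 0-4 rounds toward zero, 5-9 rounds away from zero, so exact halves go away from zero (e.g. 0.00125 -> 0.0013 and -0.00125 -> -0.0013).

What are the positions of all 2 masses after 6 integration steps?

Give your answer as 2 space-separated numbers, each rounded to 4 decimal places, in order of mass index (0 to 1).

Answer: 2.9001 5.0999

Derivation:
Step 0: x=[4.0000 4.0000] v=[0.0000 0.0000]
Step 1: x=[3.9400 4.0600] v=[-0.6000 0.6000]
Step 2: x=[3.8224 4.1776] v=[-1.1760 1.1760]
Step 3: x=[3.6519 4.3481] v=[-1.7050 1.7050]
Step 4: x=[3.4353 4.5647] v=[-2.1658 2.1658]
Step 5: x=[3.1813 4.8187] v=[-2.5399 2.5399]
Step 6: x=[2.9001 5.0999] v=[-2.8124 2.8124]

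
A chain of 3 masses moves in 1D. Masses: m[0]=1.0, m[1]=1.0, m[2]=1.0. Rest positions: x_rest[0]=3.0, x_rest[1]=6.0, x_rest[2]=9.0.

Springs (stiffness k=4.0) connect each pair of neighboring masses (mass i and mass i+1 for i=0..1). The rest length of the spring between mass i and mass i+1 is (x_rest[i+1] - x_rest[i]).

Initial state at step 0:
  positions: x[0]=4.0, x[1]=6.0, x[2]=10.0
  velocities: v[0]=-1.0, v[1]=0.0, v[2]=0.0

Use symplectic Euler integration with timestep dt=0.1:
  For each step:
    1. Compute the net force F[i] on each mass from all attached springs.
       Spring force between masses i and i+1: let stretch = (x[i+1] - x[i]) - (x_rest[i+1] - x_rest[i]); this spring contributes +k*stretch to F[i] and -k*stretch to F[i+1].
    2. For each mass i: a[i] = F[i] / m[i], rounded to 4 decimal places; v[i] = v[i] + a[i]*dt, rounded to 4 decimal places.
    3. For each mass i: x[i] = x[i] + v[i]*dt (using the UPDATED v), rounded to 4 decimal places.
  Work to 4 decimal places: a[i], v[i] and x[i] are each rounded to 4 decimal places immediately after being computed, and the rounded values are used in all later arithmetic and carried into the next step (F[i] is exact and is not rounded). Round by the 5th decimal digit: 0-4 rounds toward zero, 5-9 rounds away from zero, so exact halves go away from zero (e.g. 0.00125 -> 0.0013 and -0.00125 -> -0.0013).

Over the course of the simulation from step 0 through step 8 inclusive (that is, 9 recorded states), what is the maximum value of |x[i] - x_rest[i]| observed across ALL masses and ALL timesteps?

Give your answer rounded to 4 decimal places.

Answer: 1.0998

Derivation:
Step 0: x=[4.0000 6.0000 10.0000] v=[-1.0000 0.0000 0.0000]
Step 1: x=[3.8600 6.0800 9.9600] v=[-1.4000 0.8000 -0.4000]
Step 2: x=[3.6888 6.2264 9.8848] v=[-1.7120 1.4640 -0.7520]
Step 3: x=[3.4991 6.4176 9.7833] v=[-1.8970 1.9123 -1.0154]
Step 4: x=[3.3061 6.6267 9.6671] v=[-1.9296 2.0912 -1.1617]
Step 5: x=[3.1260 6.8246 9.5493] v=[-1.8014 1.9791 -1.1779]
Step 6: x=[2.9738 6.9836 9.4425] v=[-1.5220 1.5895 -1.0678]
Step 7: x=[2.8620 7.0805 9.3574] v=[-1.1181 0.9691 -0.8514]
Step 8: x=[2.7989 7.0998 9.3012] v=[-0.6307 0.1925 -0.5622]
Max displacement = 1.0998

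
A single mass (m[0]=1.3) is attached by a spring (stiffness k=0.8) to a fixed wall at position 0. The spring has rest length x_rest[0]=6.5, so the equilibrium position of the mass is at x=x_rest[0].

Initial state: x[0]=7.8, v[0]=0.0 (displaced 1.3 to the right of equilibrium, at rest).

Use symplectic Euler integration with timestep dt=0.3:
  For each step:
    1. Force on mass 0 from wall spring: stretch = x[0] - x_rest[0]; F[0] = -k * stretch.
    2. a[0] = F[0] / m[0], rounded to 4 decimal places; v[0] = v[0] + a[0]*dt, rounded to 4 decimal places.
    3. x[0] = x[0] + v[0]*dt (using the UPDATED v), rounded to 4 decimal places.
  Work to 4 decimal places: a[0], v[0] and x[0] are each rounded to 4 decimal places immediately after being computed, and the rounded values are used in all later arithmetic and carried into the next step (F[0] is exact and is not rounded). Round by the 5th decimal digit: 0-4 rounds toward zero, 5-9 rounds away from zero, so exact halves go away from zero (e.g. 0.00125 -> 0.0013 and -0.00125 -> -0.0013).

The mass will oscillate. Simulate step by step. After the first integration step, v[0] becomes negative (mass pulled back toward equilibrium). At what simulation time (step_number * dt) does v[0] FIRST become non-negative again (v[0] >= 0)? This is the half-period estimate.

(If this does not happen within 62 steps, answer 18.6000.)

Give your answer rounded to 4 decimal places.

Answer: 4.2000

Derivation:
Step 0: x=[7.8000] v=[0.0000]
Step 1: x=[7.7280] v=[-0.2400]
Step 2: x=[7.5880] v=[-0.4667]
Step 3: x=[7.3877] v=[-0.6676]
Step 4: x=[7.1383] v=[-0.8315]
Step 5: x=[6.8535] v=[-0.9493]
Step 6: x=[6.5491] v=[-1.0146]
Step 7: x=[6.2420] v=[-1.0237]
Step 8: x=[5.9492] v=[-0.9761]
Step 9: x=[5.6869] v=[-0.8744]
Step 10: x=[5.4696] v=[-0.7243]
Step 11: x=[5.3094] v=[-0.5341]
Step 12: x=[5.2151] v=[-0.3143]
Step 13: x=[5.1920] v=[-0.0771]
Step 14: x=[5.2413] v=[0.1644]
First v>=0 after going negative at step 14, time=4.2000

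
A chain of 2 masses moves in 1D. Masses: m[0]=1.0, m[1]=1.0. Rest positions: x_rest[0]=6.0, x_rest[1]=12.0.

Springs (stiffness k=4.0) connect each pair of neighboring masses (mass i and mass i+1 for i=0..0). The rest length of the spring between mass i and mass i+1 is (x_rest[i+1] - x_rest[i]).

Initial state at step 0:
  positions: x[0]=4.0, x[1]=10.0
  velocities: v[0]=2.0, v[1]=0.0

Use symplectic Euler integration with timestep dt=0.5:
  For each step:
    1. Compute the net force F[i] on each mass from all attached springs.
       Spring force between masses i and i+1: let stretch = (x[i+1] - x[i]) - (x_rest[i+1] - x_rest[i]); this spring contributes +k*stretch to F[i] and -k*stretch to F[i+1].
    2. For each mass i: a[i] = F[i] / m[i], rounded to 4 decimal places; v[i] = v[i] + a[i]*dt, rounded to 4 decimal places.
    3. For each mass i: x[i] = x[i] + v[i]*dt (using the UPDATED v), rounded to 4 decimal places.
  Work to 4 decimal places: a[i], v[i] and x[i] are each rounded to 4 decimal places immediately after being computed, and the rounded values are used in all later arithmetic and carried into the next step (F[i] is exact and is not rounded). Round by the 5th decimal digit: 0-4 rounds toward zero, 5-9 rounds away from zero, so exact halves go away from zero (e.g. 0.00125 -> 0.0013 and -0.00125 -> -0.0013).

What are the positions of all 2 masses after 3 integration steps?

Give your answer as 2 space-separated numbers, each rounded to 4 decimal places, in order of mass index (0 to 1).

Answer: 5.0000 12.0000

Derivation:
Step 0: x=[4.0000 10.0000] v=[2.0000 0.0000]
Step 1: x=[5.0000 10.0000] v=[2.0000 0.0000]
Step 2: x=[5.0000 11.0000] v=[0.0000 2.0000]
Step 3: x=[5.0000 12.0000] v=[0.0000 2.0000]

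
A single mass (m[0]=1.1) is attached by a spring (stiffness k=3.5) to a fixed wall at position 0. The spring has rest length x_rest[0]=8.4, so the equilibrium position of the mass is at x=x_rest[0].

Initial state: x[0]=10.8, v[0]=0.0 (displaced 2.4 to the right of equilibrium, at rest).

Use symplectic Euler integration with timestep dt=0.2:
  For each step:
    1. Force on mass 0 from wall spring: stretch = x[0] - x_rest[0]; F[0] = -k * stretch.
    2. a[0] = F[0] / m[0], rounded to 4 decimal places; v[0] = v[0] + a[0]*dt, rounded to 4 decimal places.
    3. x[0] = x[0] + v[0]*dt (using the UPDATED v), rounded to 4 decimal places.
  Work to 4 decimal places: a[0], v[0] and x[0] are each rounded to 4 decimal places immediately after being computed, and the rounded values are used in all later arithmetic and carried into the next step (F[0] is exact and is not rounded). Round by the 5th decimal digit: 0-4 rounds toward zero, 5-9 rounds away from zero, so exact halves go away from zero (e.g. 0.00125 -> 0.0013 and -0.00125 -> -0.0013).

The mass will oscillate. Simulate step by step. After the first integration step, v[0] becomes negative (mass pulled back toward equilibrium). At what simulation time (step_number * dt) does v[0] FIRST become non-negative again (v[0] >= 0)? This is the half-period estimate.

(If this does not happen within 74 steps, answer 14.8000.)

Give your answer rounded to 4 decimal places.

Answer: 1.8000

Derivation:
Step 0: x=[10.8000] v=[0.0000]
Step 1: x=[10.4945] v=[-1.5273]
Step 2: x=[9.9225] v=[-2.8602]
Step 3: x=[9.1567] v=[-3.8291]
Step 4: x=[8.2946] v=[-4.3106]
Step 5: x=[7.4459] v=[-4.2435]
Step 6: x=[6.7186] v=[-3.6363]
Step 7: x=[6.2053] v=[-2.5663]
Step 8: x=[5.9714] v=[-1.1697]
Step 9: x=[6.0466] v=[0.3758]
First v>=0 after going negative at step 9, time=1.8000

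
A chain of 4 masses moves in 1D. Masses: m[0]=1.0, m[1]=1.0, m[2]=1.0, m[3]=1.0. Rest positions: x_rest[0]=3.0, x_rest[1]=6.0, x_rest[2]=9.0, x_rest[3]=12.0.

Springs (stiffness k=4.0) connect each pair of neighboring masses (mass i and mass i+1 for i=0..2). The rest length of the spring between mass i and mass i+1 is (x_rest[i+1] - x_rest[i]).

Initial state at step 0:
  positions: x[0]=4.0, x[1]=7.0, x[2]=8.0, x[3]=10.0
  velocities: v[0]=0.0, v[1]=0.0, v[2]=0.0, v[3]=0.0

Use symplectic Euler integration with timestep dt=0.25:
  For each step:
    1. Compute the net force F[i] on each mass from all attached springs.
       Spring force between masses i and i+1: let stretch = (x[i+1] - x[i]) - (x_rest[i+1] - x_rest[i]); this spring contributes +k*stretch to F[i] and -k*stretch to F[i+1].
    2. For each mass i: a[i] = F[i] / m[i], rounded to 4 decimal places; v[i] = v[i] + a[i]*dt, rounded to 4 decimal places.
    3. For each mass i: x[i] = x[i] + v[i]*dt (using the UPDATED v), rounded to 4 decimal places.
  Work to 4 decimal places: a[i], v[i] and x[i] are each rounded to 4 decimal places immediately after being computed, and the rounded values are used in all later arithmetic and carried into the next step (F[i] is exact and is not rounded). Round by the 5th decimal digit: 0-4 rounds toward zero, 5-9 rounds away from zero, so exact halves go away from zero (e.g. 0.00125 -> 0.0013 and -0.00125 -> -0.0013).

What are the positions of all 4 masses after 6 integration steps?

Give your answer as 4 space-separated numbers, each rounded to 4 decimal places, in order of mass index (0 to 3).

Answer: 1.2666 5.5567 8.9356 13.2413

Derivation:
Step 0: x=[4.0000 7.0000 8.0000 10.0000] v=[0.0000 0.0000 0.0000 0.0000]
Step 1: x=[4.0000 6.5000 8.2500 10.2500] v=[0.0000 -2.0000 1.0000 1.0000]
Step 2: x=[3.8750 5.8125 8.5625 10.7500] v=[-0.5000 -2.7500 1.2500 2.0000]
Step 3: x=[3.4844 5.3281 8.7344 11.4531] v=[-1.5625 -1.9375 0.6875 2.8125]
Step 4: x=[2.8047 5.2344 8.7344 12.2266] v=[-2.7188 -0.3749 -0.0001 3.0938]
Step 5: x=[1.9824 5.4083 8.7324 12.8770] v=[-3.2891 0.6954 -0.0079 2.6016]
Step 6: x=[1.2666 5.5567 8.9356 13.2413] v=[-2.8632 0.5936 0.8126 1.4570]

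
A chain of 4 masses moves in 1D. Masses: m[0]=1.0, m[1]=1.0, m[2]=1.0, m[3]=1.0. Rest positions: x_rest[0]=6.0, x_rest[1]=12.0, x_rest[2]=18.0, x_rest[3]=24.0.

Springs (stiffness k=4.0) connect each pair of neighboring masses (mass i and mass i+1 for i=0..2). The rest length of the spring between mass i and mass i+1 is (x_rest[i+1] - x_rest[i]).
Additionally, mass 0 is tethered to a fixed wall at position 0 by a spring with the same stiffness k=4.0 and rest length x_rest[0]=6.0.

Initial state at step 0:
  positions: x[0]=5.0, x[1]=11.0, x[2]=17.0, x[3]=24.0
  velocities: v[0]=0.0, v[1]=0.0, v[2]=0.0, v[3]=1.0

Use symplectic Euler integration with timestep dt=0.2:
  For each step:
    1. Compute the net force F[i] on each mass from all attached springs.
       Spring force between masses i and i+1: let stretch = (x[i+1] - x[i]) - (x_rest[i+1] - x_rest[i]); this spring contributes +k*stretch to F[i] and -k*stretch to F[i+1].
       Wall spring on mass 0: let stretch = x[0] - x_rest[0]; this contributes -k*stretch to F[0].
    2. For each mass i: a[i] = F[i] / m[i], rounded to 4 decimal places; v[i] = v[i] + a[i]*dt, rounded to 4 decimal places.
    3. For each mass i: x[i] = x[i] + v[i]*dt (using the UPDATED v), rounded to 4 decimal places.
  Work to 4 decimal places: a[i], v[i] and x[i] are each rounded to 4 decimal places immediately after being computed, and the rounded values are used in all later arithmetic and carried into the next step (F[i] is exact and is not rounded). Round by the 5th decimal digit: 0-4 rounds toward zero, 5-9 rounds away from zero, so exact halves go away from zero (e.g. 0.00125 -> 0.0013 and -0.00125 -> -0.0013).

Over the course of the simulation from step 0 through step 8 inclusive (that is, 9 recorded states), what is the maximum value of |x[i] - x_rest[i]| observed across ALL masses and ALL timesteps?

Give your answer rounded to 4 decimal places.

Answer: 1.0766

Derivation:
Step 0: x=[5.0000 11.0000 17.0000 24.0000] v=[0.0000 0.0000 0.0000 1.0000]
Step 1: x=[5.1600 11.0000 17.1600 24.0400] v=[0.8000 0.0000 0.8000 0.2000]
Step 2: x=[5.4288 11.0512 17.4352 23.9392] v=[1.3440 0.2560 1.3760 -0.5040]
Step 3: x=[5.7286 11.2243 17.7296 23.7578] v=[1.4989 0.8653 1.4720 -0.9072]
Step 4: x=[5.9911 11.5589 17.9477 23.5718] v=[1.3126 1.6730 1.0903 -0.9298]
Step 5: x=[6.1859 12.0249 18.0434 23.4460] v=[0.9740 2.3298 0.4785 -0.6291]
Step 6: x=[6.3252 12.5196 18.0406 23.4158] v=[0.6965 2.4734 -0.0142 -0.1512]
Step 7: x=[6.4436 12.9065 18.0144 23.4855] v=[0.5919 1.9347 -0.1308 0.3486]
Step 8: x=[6.5651 13.0766 18.0464 23.6398] v=[0.6073 0.8507 0.1598 0.7717]
Max displacement = 1.0766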